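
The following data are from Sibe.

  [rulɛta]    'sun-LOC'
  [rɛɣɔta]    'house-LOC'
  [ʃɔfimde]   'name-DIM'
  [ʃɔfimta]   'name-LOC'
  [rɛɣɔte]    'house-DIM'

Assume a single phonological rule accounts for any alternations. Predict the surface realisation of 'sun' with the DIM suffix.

[rulɛte]

The DIM suffix surfaces as [-de] and [-te], depending on the final segment of the stem.
The LOC suffix, which begins with [t], is invariant after every stem; so [t] is not altered by any rule here.
So the underlying form is /-de/, and voiced stops become voiceless after a vowel.
After 'sun', which ends in a vowel, the suffix surfaces as [-te], giving [rulɛte].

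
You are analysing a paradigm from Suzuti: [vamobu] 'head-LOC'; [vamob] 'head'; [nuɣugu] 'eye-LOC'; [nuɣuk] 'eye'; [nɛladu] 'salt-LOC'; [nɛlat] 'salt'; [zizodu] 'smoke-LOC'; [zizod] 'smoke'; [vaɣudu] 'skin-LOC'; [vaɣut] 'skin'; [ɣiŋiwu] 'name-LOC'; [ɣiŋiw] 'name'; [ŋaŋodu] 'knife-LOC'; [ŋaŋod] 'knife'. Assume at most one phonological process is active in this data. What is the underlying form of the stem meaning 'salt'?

The stem for 'salt' ends in [d] in [nɛladu] but [t] in [nɛlat].
But 'smoke' keeps [d] in both environments ([zizodu], [zizod]), so there is no rule changing /d/ to [t] in isolation.
So /t/ is underlying, and a rule of intervocalic voicing — voiceless stops become voiced between vowels — gives [d].

/nɛlat/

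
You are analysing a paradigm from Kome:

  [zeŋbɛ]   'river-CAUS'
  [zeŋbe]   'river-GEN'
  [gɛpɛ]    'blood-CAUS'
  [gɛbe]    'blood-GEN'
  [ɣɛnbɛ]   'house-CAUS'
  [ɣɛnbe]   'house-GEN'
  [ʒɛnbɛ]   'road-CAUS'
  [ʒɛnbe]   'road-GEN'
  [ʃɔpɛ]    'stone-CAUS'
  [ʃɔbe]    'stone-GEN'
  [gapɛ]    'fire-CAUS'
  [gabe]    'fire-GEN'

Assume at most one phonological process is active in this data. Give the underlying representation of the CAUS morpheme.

/-pɛ/

The CAUS morpheme has two allomorphs, [-bɛ] and [-pɛ].
The GEN suffix, which begins with [b], is invariant after every stem; so [b] is not altered by any rule here.
The CAUS suffix is therefore /-pɛ/ underlyingly, with post-nasal voicing: voiceless stops become voiced after a nasal.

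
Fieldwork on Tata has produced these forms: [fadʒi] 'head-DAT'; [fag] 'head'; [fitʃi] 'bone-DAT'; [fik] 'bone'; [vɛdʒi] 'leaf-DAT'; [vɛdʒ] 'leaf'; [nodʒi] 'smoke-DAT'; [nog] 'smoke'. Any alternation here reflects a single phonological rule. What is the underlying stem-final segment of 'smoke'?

/g/

The stem for 'smoke' ends in [dʒ] in [nodʒi] but [g] in [nog].
But 'leaf' keeps [dʒ] in both environments ([vɛdʒi], [vɛdʒ]), so there is no rule changing /dʒ/ to [g] in isolation.
So /g/ is underlying, and a rule of palatalization before a front vowel — /k/ and /g/ become palato-alveolar [tʃ] and [dʒ] before a front vowel — gives [dʒ].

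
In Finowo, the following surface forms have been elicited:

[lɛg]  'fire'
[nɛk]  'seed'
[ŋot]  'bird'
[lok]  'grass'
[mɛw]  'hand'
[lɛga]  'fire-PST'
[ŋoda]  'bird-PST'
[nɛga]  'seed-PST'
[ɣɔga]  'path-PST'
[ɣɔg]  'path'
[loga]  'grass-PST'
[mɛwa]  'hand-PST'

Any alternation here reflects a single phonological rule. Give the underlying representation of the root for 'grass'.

The stem for 'grass' ends in [k] in [lok] but [g] in [loga].
Compare 'path', with invariant [g] in [ɣɔg] and [ɣɔga]: an analysis with underlying /g/ and a rule producing [k] in isolation would wrongly predict alternation here too.
The underlying segment must be /k/; voiceless stops become voiced between vowels, yielding [g] there.

/lok/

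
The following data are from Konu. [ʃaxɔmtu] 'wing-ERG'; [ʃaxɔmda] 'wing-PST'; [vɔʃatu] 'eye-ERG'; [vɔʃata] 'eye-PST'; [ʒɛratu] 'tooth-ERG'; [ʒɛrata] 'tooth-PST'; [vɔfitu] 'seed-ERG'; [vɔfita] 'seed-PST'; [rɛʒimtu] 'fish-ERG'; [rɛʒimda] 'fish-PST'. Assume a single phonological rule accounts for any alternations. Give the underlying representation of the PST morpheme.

The PST suffix surfaces as [-da] and [-ta], depending on the final segment of the stem.
By contrast the ERG suffix keeps its initial [t] throughout — that segment must be underlying.
So the underlying form is /-da/, and voiced stops become voiceless after a vowel.

/-da/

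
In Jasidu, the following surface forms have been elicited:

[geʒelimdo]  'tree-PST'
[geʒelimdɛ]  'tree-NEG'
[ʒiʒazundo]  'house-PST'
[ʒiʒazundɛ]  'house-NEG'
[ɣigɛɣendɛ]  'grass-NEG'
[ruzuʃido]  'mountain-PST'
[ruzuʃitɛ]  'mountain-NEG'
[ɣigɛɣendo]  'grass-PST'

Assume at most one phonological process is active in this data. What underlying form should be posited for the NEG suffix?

The NEG suffix surfaces as [-dɛ] and [-tɛ], depending on the final segment of the stem.
The PST suffix, which begins with [d], is invariant after every stem; so [d] is not altered by any rule here.
So the underlying form is /-tɛ/, and voiceless stops become voiced after a nasal.

/-tɛ/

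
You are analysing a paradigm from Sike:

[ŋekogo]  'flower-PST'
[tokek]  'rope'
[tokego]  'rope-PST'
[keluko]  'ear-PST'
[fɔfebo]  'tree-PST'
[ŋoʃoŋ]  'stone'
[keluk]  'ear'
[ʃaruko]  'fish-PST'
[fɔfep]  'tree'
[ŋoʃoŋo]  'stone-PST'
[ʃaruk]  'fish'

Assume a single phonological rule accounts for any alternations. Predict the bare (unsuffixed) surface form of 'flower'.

In [tokek] and [tokego] the final segment of 'rope' alternates: [k] ~ [g].
If /k/ were underlying and a rule turned it into [g] before the PST suffix, 'fish' would also alternate; but it has [k] in both [ʃaruk] and [ʃaruko].
The underlying segment must be /g/; voiced obstruents become voiceless word-finally, yielding [k] there.
From [ŋekogo] the stem 'flower' is /ŋekog/; word-finally this yields [ŋekok].

[ŋekok]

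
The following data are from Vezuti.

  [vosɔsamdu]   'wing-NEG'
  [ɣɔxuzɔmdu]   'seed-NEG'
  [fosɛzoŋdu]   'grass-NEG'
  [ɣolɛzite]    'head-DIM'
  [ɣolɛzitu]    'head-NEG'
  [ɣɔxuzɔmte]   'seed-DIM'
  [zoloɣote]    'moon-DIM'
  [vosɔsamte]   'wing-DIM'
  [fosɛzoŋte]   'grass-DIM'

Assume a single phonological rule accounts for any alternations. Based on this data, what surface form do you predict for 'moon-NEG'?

[zoloɣotu]

The NEG suffix surfaces as [-du] and [-tu], depending on the final segment of the stem.
The DIM suffix, which begins with [t], is invariant after every stem; so [t] is not altered by any rule here.
So the underlying form is /-du/, and voiced stops become voiceless after a vowel.
After 'moon', which ends in a vowel, the suffix surfaces as [-tu], giving [zoloɣotu].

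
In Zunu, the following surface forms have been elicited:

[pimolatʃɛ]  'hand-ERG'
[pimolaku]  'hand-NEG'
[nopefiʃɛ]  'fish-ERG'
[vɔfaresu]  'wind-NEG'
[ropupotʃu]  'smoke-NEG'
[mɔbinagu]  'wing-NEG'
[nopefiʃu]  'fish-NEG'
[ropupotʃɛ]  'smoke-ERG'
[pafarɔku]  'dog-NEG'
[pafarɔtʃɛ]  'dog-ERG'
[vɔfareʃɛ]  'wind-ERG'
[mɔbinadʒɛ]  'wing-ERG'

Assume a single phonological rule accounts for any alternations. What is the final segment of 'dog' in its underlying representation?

/k/

In [pafarɔku] and [pafarɔtʃɛ] the final segment of 'dog' alternates: [k] ~ [tʃ].
The stem 'smoke' ([ropupotʃu], [ropupotʃɛ]) shows [tʃ] unchanged in both environments, so [tʃ] cannot be basic with [k] derived before the NEG suffix.
The alternation reflects palatalization before a front vowel: /k/, /g/ and /s/ become palato-alveolar [tʃ], [dʒ] and [ʃ] before a front vowel. /k/ is underlying.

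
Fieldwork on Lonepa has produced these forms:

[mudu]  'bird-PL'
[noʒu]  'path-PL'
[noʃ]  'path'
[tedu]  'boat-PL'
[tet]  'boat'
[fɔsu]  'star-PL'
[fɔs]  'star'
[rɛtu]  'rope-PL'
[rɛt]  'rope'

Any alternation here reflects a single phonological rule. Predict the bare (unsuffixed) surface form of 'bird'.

[mut]

In [tedu] and [tet] the final segment of 'boat' alternates: [d] ~ [t].
The stem 'rope' ([rɛtu], [rɛt]) shows [t] unchanged in both environments, so [t] cannot be basic with [d] derived before the PL suffix.
The alternation reflects word-final obstruent devoicing: voiced obstruents become voiceless word-finally. /d/ is underlying.
The one attested form of 'bird', [mudu], shows underlying /mud/. Applying the same rule word-finally gives [mut].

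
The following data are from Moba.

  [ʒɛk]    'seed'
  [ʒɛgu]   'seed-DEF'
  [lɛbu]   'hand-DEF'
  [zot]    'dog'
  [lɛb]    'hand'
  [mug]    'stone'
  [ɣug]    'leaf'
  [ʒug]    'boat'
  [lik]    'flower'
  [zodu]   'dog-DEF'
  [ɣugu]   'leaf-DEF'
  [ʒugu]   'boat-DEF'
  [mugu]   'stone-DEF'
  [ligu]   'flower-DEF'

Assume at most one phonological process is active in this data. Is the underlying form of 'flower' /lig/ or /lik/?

In [ligu] and [lik] the final segment of 'flower' alternates: [g] ~ [k].
The stem 'boat' ([ʒugu], [ʒug]) shows [g] unchanged in both environments, so [g] cannot be basic with [k] derived in isolation.
Therefore /k/ is basic and [g] is derived by intervocalic voicing (voiceless stops become voiced between vowels).

/lik/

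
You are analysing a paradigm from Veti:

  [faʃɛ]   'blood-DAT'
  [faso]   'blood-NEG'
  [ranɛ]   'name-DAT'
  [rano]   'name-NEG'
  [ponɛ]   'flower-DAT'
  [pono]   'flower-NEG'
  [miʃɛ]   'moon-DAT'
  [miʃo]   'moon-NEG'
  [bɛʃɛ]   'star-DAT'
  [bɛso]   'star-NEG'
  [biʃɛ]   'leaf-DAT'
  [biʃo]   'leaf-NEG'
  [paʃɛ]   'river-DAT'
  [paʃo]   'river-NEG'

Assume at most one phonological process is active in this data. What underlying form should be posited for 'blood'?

'blood' shows [ʃ] ~ [s] at the end of the stem ([faʃɛ] vs [faso]).
If /ʃ/ were underlying and a rule turned it into [s] before the NEG suffix, 'river' would also alternate; but it has [ʃ] in both [paʃɛ] and [paʃo].
So /s/ is underlying, and a rule of palatalization before a front vowel — /s/ becomes palato-alveolar [ʃ] before a front vowel — gives [ʃ].

/fas/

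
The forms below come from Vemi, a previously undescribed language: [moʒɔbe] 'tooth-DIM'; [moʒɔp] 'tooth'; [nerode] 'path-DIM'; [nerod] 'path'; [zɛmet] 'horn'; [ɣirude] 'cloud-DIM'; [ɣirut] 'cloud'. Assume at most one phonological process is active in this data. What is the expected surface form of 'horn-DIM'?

[zɛmede]

'cloud' shows [d] ~ [t] at the end of the stem ([ɣirude] vs [ɣirut]).
But 'path' keeps [d] in both environments ([nerode], [nerod]), so there is no rule changing /d/ to [t] in isolation.
The alternation reflects intervocalic voicing: voiceless stops become voiced between vowels. /t/ is underlying.
From [zɛmet] the stem 'horn' is /zɛmet/; between vowels this yields [zɛmede].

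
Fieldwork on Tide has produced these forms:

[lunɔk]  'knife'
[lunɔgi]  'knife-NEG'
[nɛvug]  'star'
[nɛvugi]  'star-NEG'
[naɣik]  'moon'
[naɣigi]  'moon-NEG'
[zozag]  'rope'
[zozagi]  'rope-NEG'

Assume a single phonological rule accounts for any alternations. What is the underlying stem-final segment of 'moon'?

The root 'moon' surfaces as [naɣik] and [naɣigi], with a stem-final [k] ~ [g] alternation.
Compare 'rope', with invariant [g] in [zozag] and [zozagi]: an analysis with underlying /g/ and a rule producing [k] in isolation would wrongly predict alternation here too.
The alternation reflects intervocalic voicing: voiceless stops become voiced between vowels. /k/ is underlying.

/k/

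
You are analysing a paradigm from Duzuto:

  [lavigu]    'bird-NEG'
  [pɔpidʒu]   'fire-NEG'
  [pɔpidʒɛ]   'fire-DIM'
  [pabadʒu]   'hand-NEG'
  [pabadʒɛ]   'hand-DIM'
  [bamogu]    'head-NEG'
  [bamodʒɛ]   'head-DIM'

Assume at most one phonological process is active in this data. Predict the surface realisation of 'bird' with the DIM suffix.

[lavidʒɛ]

'head' shows [g] ~ [dʒ] at the end of the stem ([bamogu] vs [bamodʒɛ]).
But 'fire' keeps [dʒ] in both environments ([pɔpidʒu], [pɔpidʒɛ]), so there is no rule changing /dʒ/ to [g] before the NEG suffix.
Therefore /g/ is basic and [dʒ] is derived by palatalization before a front vowel (/g/ becomes palato-alveolar [dʒ] before a front vowel).
The one attested form of 'bird', [lavigu], shows underlying /lavig/. Applying the same rule before a front vowel gives [lavidʒɛ].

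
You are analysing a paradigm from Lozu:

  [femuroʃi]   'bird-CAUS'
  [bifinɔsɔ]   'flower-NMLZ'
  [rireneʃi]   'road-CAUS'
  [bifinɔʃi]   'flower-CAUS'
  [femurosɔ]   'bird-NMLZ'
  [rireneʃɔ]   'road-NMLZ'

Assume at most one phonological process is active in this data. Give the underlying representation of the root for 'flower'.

/bifinɔs/

The stem for 'flower' ends in [s] in [bifinɔsɔ] but [ʃ] in [bifinɔʃi].
But 'road' keeps [ʃ] in both environments ([rireneʃɔ], [rireneʃi]), so there is no rule changing /ʃ/ to [s] before the NMLZ suffix.
The alternation reflects palatalization before a front vowel: /s/ becomes palato-alveolar [ʃ] before a front vowel. /s/ is underlying.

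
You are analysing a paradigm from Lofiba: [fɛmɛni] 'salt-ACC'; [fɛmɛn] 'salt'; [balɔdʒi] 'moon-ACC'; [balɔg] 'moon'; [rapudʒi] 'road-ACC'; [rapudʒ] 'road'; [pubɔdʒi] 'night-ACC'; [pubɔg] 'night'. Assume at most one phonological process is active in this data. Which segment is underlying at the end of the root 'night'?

'night' shows [dʒ] ~ [g] at the end of the stem ([pubɔdʒi] vs [pubɔg]).
Compare 'road', with invariant [dʒ] in [rapudʒi] and [rapudʒ]: an analysis with underlying /dʒ/ and a rule producing [g] in isolation would wrongly predict alternation here too.
The underlying segment must be /g/; /g/ becomes palato-alveolar [dʒ] before a front vowel, yielding [dʒ] there.

/g/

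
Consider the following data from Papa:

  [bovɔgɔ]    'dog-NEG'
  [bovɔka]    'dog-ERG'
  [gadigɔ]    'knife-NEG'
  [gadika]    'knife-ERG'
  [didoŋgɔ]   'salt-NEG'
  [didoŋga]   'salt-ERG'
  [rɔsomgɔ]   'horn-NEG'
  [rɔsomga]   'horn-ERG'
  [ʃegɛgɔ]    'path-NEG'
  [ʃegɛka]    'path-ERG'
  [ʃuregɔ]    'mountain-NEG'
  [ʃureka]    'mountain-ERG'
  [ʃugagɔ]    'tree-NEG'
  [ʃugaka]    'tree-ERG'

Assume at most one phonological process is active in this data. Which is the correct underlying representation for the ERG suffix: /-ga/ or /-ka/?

The ERG suffix surfaces as [-ga] and [-ka], depending on the final segment of the stem.
The NEG suffix, which begins with [g], is invariant after every stem; so [g] is not altered by any rule here.
So the underlying form is /-ka/, and voiceless stops become voiced after a nasal.

/-ka/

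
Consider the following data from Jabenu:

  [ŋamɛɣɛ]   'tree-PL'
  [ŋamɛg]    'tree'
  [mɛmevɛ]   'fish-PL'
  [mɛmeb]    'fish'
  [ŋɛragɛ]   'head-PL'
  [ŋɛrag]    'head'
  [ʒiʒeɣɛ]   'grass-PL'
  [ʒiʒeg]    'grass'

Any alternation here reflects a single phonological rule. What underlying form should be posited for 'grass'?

/ʒiʒeɣ/

The root 'grass' surfaces as [ʒiʒeɣɛ] and [ʒiʒeg], with a stem-final [ɣ] ~ [g] alternation.
The stem 'head' ([ŋɛragɛ], [ŋɛrag]) shows [g] unchanged in both environments, so [g] cannot be basic with [ɣ] derived before the PL suffix.
The alternation reflects word-final hardening: voiced fricatives become stops word-finally. /ɣ/ is underlying.
Hence 'grass' is /ʒiʒeɣ/ underlyingly.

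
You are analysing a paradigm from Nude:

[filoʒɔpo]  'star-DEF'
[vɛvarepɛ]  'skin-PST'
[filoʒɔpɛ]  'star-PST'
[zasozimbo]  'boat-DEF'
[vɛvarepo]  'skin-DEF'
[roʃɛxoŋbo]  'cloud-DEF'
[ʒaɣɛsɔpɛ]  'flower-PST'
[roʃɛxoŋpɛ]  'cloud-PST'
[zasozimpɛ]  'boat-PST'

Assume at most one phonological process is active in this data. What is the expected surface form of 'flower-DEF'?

The DEF morpheme has two allomorphs, [-bo] and [-po].
By contrast the PST suffix keeps its initial [p] throughout — that segment must be underlying.
The DEF suffix is therefore /-bo/ underlyingly, with post-vocalic devoicing: voiced stops become voiceless after a vowel.
After 'flower', which ends in a vowel, the suffix surfaces as [-po], giving [ʒaɣɛsɔpo].

[ʒaɣɛsɔpo]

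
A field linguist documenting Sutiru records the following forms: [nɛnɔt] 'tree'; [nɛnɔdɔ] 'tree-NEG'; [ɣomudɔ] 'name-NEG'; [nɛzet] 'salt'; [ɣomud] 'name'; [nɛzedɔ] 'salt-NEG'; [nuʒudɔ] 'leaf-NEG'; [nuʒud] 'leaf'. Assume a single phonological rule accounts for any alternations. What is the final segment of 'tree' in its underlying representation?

/t/

The root 'tree' surfaces as [nɛnɔdɔ] and [nɛnɔt], with a stem-final [d] ~ [t] alternation.
But 'leaf' keeps [d] in both environments ([nuʒudɔ], [nuʒud]), so there is no rule changing /d/ to [t] in isolation.
The underlying segment must be /t/; voiceless stops become voiced between vowels, yielding [d] there.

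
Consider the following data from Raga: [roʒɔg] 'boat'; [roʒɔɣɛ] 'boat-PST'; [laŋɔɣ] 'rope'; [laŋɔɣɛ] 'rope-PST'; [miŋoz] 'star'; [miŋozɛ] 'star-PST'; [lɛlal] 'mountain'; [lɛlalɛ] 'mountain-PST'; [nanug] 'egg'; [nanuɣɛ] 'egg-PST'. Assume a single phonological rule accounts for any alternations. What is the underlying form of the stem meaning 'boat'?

/roʒɔg/

The root 'boat' surfaces as [roʒɔg] and [roʒɔɣɛ], with a stem-final [g] ~ [ɣ] alternation.
But 'rope' keeps [ɣ] in both environments ([laŋɔɣ], [laŋɔɣɛ]), so there is no rule changing /ɣ/ to [g] in isolation.
The alternation reflects intervocalic spirantization: voiced stops become fricatives between vowels. /g/ is underlying.
The underlying form of 'boat' is therefore /roʒɔg/.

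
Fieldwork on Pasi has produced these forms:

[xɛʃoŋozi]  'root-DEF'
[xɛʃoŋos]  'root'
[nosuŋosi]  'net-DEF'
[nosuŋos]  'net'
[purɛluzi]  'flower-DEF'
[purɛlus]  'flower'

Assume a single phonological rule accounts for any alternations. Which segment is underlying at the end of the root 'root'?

'root' shows [z] ~ [s] at the end of the stem ([xɛʃoŋozi] vs [xɛʃoŋos]).
Compare 'net', with invariant [s] in [nosuŋosi] and [nosuŋos]: an analysis with underlying /s/ and a rule producing [z] before the DEF suffix would wrongly predict alternation here too.
Therefore /z/ is basic and [s] is derived by word-final obstruent devoicing (voiced obstruents become voiceless word-finally).

/z/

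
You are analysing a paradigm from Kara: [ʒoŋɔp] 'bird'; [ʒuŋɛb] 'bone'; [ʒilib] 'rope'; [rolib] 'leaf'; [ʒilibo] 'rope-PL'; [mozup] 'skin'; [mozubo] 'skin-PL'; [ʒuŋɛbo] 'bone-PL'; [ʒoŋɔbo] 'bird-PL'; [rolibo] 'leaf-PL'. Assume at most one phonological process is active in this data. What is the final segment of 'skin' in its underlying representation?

/p/

'skin' shows [b] ~ [p] at the end of the stem ([mozubo] vs [mozup]).
Compare 'leaf', with invariant [b] in [rolibo] and [rolib]: an analysis with underlying /b/ and a rule producing [p] in isolation would wrongly predict alternation here too.
So /p/ is underlying, and a rule of intervocalic voicing — voiceless stops become voiced between vowels — gives [b].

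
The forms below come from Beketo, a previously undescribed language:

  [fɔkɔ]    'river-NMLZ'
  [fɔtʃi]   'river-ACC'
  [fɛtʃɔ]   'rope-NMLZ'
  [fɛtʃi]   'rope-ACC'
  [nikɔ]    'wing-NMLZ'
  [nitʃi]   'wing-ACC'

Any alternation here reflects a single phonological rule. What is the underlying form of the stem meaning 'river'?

'river' shows [k] ~ [tʃ] at the end of the stem ([fɔkɔ] vs [fɔtʃi]).
If /tʃ/ were underlying and a rule turned it into [k] before the NMLZ suffix, 'rope' would also alternate; but it has [tʃ] in both [fɛtʃɔ] and [fɛtʃi].
The underlying segment must be /k/; /k/ becomes palato-alveolar [tʃ] before a front vowel, yielding [tʃ] there.

/fɔk/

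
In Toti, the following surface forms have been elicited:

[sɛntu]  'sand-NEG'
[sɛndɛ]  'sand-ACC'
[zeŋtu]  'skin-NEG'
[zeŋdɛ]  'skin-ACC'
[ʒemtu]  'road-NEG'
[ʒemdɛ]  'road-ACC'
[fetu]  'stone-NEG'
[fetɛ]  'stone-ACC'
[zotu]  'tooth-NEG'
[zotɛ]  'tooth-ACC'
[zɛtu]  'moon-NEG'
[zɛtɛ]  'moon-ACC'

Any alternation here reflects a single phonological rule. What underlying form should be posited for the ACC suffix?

/-dɛ/

The ACC suffix surfaces as [-dɛ] and [-tɛ], depending on the final segment of the stem.
By contrast the NEG suffix keeps its initial [t] throughout — that segment must be underlying.
The ACC suffix is therefore /-dɛ/ underlyingly, with post-vocalic devoicing: voiced stops become voiceless after a vowel.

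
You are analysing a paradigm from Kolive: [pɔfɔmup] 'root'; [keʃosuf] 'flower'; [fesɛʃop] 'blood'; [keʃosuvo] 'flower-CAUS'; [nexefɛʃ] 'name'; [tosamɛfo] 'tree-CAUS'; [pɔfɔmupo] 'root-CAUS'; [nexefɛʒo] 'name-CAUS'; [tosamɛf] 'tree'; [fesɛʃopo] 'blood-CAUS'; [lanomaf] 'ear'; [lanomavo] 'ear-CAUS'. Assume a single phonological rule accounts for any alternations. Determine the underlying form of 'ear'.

'ear' shows [f] ~ [v] at the end of the stem ([lanomaf] vs [lanomavo]).
Compare 'tree', with invariant [f] in [tosamɛf] and [tosamɛfo]: an analysis with underlying /f/ and a rule producing [v] before the CAUS suffix would wrongly predict alternation here too.
So /v/ is underlying, and a rule of word-final obstruent devoicing — voiced obstruents become voiceless word-finally — gives [f].
Hence 'ear' is /lanomav/ underlyingly.

/lanomav/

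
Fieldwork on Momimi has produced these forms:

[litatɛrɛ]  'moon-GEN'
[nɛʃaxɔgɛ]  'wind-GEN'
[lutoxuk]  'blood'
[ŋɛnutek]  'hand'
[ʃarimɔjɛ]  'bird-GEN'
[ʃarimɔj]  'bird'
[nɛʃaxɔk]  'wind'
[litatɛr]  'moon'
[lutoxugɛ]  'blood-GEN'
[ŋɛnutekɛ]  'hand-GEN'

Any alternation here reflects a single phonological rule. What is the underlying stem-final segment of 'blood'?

The stem for 'blood' ends in [g] in [lutoxugɛ] but [k] in [lutoxuk].
But 'hand' keeps [k] in both environments ([ŋɛnutekɛ], [ŋɛnutek]), so there is no rule changing /k/ to [g] before the GEN suffix.
The alternation reflects word-final obstruent devoicing: voiced obstruents become voiceless word-finally. /g/ is underlying.

/g/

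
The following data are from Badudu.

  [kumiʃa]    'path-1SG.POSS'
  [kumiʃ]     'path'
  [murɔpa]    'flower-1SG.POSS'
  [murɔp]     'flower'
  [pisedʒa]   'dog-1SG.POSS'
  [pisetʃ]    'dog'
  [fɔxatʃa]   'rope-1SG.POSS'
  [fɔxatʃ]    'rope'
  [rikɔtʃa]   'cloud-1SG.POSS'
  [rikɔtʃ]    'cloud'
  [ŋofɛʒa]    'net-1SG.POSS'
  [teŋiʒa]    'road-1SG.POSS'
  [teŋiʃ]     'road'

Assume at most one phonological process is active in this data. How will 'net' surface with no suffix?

'road' shows [ʒ] ~ [ʃ] at the end of the stem ([teŋiʒa] vs [teŋiʃ]).
But 'path' keeps [ʃ] in both environments ([kumiʃa], [kumiʃ]), so there is no rule changing /ʃ/ to [ʒ] before the 1SG.POSS suffix.
So /ʒ/ is underlying, and a rule of word-final obstruent devoicing — voiced obstruents become voiceless word-finally — gives [ʃ].
From [ŋofɛʒa] the stem 'net' is /ŋofɛʒ/; word-finally this yields [ŋofɛʃ].

[ŋofɛʃ]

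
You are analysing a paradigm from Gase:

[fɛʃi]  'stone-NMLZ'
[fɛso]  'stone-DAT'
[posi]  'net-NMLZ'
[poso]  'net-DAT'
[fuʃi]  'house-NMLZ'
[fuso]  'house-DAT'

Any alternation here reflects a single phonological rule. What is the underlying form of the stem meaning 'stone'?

In [fɛʃi] and [fɛso] the final segment of 'stone' alternates: [ʃ] ~ [s].
The stem 'net' ([posi], [poso]) shows [s] unchanged in both environments, so [s] cannot be basic with [ʃ] derived before the NMLZ suffix.
The alternation reflects depalatalization: palato-alveolar /ʃ/ becomes [s] when no front vowel follows. /ʃ/ is underlying.

/fɛʃ/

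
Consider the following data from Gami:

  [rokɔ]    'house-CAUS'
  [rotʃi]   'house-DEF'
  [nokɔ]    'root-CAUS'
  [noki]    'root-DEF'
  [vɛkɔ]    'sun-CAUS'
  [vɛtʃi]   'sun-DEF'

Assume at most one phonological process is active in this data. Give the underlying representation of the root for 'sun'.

The stem for 'sun' ends in [k] in [vɛkɔ] but [tʃ] in [vɛtʃi].
If /k/ were underlying and a rule turned it into [tʃ] before the DEF suffix, 'root' would also alternate; but it has [k] in both [nokɔ] and [noki].
So /tʃ/ is underlying, and a rule of depalatalization — palato-alveolar /tʃ/ becomes [k] when no front vowel follows — gives [k].
Hence 'sun' is /vɛtʃ/ underlyingly.

/vɛtʃ/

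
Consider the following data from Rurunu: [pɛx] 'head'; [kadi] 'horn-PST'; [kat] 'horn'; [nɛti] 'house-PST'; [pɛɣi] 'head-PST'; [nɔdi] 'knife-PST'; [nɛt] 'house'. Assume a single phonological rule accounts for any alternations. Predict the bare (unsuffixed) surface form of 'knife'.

[nɔt]

'horn' shows [d] ~ [t] at the end of the stem ([kadi] vs [kat]).
But 'house' keeps [t] in both environments ([nɛti], [nɛt]), so there is no rule changing /t/ to [d] before the PST suffix.
Therefore /d/ is basic and [t] is derived by word-final obstruent devoicing (voiced obstruents become voiceless word-finally).
From [nɔdi] the stem 'knife' is /nɔd/; word-finally this yields [nɔt].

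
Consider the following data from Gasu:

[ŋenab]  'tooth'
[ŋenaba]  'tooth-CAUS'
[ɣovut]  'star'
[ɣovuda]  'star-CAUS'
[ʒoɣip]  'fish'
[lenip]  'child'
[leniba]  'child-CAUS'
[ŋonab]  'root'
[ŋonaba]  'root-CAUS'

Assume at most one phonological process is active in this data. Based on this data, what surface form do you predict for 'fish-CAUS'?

[ʒoɣiba]

'child' shows [p] ~ [b] at the end of the stem ([lenip] vs [leniba]).
But 'tooth' keeps [b] in both environments ([ŋenab], [ŋenaba]), so there is no rule changing /b/ to [p] in isolation.
The underlying segment must be /p/; voiceless stops become voiced between vowels, yielding [b] there.
From [ʒoɣip] the stem 'fish' is /ʒoɣip/; between vowels this yields [ʒoɣiba].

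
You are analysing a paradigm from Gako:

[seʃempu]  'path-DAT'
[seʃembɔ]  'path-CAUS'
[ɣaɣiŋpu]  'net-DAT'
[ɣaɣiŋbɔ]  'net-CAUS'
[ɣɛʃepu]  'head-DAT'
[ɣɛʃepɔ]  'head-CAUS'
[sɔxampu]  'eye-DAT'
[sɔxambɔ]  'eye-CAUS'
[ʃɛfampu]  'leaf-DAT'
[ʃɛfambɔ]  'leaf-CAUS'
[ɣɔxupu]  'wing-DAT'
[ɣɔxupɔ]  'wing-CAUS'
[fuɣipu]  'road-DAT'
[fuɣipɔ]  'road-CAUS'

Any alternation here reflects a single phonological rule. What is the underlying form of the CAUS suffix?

/-bɔ/

The CAUS suffix surfaces as [-bɔ] and [-pɔ], depending on the final segment of the stem.
The DAT suffix, which begins with [p], is invariant after every stem; so [p] is not altered by any rule here.
The CAUS suffix is therefore /-bɔ/ underlyingly, with post-vocalic devoicing: voiced stops become voiceless after a vowel.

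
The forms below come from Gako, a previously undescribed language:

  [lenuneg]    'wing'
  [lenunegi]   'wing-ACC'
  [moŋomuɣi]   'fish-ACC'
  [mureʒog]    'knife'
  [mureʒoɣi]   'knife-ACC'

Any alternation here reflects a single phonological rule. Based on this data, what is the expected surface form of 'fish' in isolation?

[moŋomug]

The stem for 'knife' ends in [g] in [mureʒog] but [ɣ] in [mureʒoɣi].
If /g/ were underlying and a rule turned it into [ɣ] before the ACC suffix, 'wing' would also alternate; but it has [g] in both [lenuneg] and [lenunegi].
The underlying segment must be /ɣ/; voiced fricatives become stops word-finally, yielding [g] there.
From [moŋomuɣi] the stem 'fish' is /moŋomuɣ/; word-finally this yields [moŋomug].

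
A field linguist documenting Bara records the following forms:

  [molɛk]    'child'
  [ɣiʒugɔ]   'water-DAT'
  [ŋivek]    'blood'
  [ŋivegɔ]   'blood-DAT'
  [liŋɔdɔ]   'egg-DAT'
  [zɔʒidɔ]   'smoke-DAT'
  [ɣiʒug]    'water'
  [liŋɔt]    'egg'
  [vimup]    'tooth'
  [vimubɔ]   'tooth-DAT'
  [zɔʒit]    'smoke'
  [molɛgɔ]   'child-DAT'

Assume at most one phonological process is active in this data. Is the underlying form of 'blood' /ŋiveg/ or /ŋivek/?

'blood' shows [g] ~ [k] at the end of the stem ([ŋivegɔ] vs [ŋivek]).
But 'water' keeps [g] in both environments ([ɣiʒugɔ], [ɣiʒug]), so there is no rule changing /g/ to [k] in isolation.
So /k/ is underlying, and a rule of intervocalic voicing — voiceless stops become voiced between vowels — gives [g].

/ŋivek/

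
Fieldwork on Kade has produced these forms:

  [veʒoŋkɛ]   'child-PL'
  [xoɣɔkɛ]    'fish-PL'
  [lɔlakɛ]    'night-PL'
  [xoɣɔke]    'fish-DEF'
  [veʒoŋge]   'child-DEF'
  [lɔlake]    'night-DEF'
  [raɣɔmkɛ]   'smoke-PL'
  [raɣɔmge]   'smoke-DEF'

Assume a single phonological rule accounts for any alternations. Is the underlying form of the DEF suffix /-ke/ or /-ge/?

The DEF suffix surfaces as [-ge] and [-ke], depending on the final segment of the stem.
By contrast the PL suffix keeps its initial [k] throughout — that segment must be underlying.
The DEF suffix is therefore /-ge/ underlyingly, with post-vocalic devoicing: voiced stops become voiceless after a vowel.

/-ge/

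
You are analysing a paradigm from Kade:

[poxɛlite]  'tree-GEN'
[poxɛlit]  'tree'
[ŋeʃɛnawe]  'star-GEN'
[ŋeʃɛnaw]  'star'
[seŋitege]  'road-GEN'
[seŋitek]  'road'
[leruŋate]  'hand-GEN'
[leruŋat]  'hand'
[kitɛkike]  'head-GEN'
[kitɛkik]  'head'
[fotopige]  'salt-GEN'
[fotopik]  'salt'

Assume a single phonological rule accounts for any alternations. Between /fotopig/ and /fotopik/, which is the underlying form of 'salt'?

/fotopig/

In [fotopige] and [fotopik] the final segment of 'salt' alternates: [g] ~ [k].
Compare 'head', with invariant [k] in [kitɛkike] and [kitɛkik]: an analysis with underlying /k/ and a rule producing [g] before the GEN suffix would wrongly predict alternation here too.
Therefore /g/ is basic and [k] is derived by word-final obstruent devoicing (voiced obstruents become voiceless word-finally).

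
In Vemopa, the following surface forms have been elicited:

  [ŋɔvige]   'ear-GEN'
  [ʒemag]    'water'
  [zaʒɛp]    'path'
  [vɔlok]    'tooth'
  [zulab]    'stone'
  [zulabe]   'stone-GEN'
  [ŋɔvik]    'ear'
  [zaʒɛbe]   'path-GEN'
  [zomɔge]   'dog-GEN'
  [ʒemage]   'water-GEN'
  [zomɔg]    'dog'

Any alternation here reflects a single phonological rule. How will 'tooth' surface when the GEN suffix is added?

[vɔloge]

In [ŋɔvige] and [ŋɔvik] the final segment of 'ear' alternates: [g] ~ [k].
If /g/ were underlying and a rule turned it into [k] in isolation, 'water' would also alternate; but it has [g] in both [ʒemage] and [ʒemag].
So /k/ is underlying, and a rule of intervocalic voicing — voiceless stops become voiced between vowels — gives [g].
The one attested form of 'tooth', [vɔlok], shows underlying /vɔlok/. Applying the same rule between vowels gives [vɔloge].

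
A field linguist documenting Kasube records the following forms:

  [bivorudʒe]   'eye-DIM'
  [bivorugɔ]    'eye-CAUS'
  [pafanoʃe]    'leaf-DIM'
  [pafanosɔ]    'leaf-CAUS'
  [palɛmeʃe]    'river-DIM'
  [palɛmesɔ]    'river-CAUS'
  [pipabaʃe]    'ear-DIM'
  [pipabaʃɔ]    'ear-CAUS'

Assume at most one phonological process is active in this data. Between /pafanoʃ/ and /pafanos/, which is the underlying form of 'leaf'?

The root 'leaf' surfaces as [pafanoʃe] and [pafanosɔ], with a stem-final [ʃ] ~ [s] alternation.
Compare 'ear', with invariant [ʃ] in [pipabaʃe] and [pipabaʃɔ]: an analysis with underlying /ʃ/ and a rule producing [s] before the CAUS suffix would wrongly predict alternation here too.
Therefore /s/ is basic and [ʃ] is derived by palatalization before a front vowel (/g/ and /s/ become palato-alveolar [dʒ] and [ʃ] before a front vowel).

/pafanos/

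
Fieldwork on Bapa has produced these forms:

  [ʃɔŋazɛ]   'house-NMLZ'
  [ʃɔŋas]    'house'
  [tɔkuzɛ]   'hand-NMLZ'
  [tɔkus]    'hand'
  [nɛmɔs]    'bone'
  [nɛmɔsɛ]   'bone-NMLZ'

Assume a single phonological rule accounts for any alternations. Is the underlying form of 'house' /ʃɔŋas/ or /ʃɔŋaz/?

The stem for 'house' ends in [s] in [ʃɔŋas] but [z] in [ʃɔŋazɛ].
The stem 'bone' ([nɛmɔs], [nɛmɔsɛ]) shows [s] unchanged in both environments, so [s] cannot be basic with [z] derived before the NMLZ suffix.
The alternation reflects word-final obstruent devoicing: voiced obstruents become voiceless word-finally. /z/ is underlying.

/ʃɔŋaz/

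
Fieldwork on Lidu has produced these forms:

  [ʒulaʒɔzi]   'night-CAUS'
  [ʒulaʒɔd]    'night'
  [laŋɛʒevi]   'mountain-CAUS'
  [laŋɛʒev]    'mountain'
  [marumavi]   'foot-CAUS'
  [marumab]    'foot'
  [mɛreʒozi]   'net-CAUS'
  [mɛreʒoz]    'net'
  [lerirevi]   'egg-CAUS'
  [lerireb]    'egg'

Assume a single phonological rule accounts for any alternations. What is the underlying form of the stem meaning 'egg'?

/lerireb/

'egg' shows [v] ~ [b] at the end of the stem ([lerirevi] vs [lerireb]).
Compare 'mountain', with invariant [v] in [laŋɛʒevi] and [laŋɛʒev]: an analysis with underlying /v/ and a rule producing [b] in isolation would wrongly predict alternation here too.
So /b/ is underlying, and a rule of intervocalic spirantization — voiced stops become fricatives between vowels — gives [v].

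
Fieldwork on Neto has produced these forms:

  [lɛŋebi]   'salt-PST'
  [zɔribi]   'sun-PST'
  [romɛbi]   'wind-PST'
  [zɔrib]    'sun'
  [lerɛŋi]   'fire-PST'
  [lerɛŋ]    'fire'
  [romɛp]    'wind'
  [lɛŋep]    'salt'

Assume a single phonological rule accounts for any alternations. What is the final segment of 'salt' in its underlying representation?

The root 'salt' surfaces as [lɛŋebi] and [lɛŋep], with a stem-final [b] ~ [p] alternation.
The stem 'sun' ([zɔribi], [zɔrib]) shows [b] unchanged in both environments, so [b] cannot be basic with [p] derived in isolation.
Therefore /p/ is basic and [b] is derived by intervocalic voicing (voiceless stops become voiced between vowels).

/p/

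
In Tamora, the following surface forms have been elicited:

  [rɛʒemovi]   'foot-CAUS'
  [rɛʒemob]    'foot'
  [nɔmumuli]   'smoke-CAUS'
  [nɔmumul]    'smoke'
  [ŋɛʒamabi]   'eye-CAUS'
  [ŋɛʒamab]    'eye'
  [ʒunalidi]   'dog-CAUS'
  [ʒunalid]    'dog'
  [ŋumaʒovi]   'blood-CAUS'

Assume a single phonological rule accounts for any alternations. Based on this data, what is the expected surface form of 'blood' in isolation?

In [rɛʒemovi] and [rɛʒemob] the final segment of 'foot' alternates: [v] ~ [b].
Compare 'eye', with invariant [b] in [ŋɛʒamabi] and [ŋɛʒamab]: an analysis with underlying /b/ and a rule producing [v] before the CAUS suffix would wrongly predict alternation here too.
The underlying segment must be /v/; voiced fricatives become stops word-finally, yielding [b] there.
From [ŋumaʒovi] the stem 'blood' is /ŋumaʒov/; word-finally this yields [ŋumaʒob].

[ŋumaʒob]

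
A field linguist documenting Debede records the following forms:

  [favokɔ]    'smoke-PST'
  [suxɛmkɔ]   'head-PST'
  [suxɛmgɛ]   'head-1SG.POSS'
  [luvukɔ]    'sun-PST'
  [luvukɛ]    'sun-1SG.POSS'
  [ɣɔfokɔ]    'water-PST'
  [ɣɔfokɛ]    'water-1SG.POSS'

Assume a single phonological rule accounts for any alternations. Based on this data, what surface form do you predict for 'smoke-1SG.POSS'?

[favokɛ]

The 1SG.POSS suffix surfaces as [-gɛ] and [-kɛ], depending on the final segment of the stem.
The PST suffix, which begins with [k], is invariant after every stem; so [k] is not altered by any rule here.
So the underlying form is /-gɛ/, and voiced stops become voiceless after a vowel.
After 'smoke', which ends in a vowel, the suffix surfaces as [-kɛ], giving [favokɛ].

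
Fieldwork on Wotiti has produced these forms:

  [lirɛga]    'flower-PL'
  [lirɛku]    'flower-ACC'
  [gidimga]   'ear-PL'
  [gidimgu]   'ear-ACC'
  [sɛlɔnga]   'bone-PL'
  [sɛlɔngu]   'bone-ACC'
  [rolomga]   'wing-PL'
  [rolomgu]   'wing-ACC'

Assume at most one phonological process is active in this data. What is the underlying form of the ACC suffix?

/-ku/

The ACC morpheme has two allomorphs, [-gu] and [-ku].
The PL suffix, which begins with [g], is invariant after every stem; so [g] is not altered by any rule here.
So the underlying form is /-ku/, and voiceless stops become voiced after a nasal.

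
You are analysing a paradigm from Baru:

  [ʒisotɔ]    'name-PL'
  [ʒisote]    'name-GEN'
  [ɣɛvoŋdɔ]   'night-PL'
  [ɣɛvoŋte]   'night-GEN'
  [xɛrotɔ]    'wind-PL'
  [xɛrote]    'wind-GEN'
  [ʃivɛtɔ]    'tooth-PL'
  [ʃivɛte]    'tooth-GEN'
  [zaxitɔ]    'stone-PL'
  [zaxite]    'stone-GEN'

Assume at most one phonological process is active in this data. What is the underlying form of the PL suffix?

The PL suffix surfaces as [-dɔ] and [-tɔ], depending on the final segment of the stem.
The GEN suffix, which begins with [t], is invariant after every stem; so [t] is not altered by any rule here.
The PL suffix is therefore /-dɔ/ underlyingly, with post-vocalic devoicing: voiced stops become voiceless after a vowel.

/-dɔ/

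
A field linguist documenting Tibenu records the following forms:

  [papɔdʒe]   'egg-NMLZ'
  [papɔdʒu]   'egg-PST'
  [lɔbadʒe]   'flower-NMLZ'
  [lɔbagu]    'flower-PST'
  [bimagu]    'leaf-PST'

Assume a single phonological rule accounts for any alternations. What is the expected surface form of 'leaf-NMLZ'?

[bimadʒe]

The stem for 'flower' ends in [dʒ] in [lɔbadʒe] but [g] in [lɔbagu].
If /dʒ/ were underlying and a rule turned it into [g] before the PST suffix, 'egg' would also alternate; but it has [dʒ] in both [papɔdʒe] and [papɔdʒu].
The underlying segment must be /g/; /g/ becomes palato-alveolar [dʒ] before a front vowel, yielding [dʒ] there.
From [bimagu] the stem 'leaf' is /bimag/; before a front vowel this yields [bimadʒe].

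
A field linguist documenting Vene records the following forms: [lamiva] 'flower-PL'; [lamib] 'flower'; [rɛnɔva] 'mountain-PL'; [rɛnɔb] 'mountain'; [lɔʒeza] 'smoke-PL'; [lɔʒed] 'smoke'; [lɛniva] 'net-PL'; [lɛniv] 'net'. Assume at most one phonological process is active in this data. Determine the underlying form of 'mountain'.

In [rɛnɔva] and [rɛnɔb] the final segment of 'mountain' alternates: [v] ~ [b].
The stem 'net' ([lɛniva], [lɛniv]) shows [v] unchanged in both environments, so [v] cannot be basic with [b] derived in isolation.
Therefore /b/ is basic and [v] is derived by intervocalic spirantization (voiced stops become fricatives between vowels).

/rɛnɔb/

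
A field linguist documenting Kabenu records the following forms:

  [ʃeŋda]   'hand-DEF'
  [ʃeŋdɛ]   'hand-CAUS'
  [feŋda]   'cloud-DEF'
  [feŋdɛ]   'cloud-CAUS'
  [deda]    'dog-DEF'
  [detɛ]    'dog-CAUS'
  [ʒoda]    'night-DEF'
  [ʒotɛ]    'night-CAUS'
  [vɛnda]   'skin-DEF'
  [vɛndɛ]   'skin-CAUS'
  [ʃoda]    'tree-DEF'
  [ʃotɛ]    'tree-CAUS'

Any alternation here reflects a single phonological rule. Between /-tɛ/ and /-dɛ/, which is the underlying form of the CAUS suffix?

/-tɛ/

The CAUS suffix surfaces as [-dɛ] and [-tɛ], depending on the final segment of the stem.
By contrast the DEF suffix keeps its initial [d] throughout — that segment must be underlying.
So the underlying form is /-tɛ/, and voiceless stops become voiced after a nasal.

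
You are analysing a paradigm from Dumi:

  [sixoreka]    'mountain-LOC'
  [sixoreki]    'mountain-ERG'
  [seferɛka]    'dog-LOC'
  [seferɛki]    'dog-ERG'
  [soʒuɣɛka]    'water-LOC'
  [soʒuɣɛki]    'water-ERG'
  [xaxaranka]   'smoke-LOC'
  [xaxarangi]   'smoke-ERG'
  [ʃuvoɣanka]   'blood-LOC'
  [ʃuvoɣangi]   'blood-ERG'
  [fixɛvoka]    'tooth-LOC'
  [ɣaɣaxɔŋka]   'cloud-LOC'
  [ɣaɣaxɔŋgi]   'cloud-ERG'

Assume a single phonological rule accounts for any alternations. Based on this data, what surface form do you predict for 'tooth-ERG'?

The ERG morpheme has two allomorphs, [-gi] and [-ki].
The LOC suffix, which begins with [k], is invariant after every stem; so [k] is not altered by any rule here.
The ERG suffix is therefore /-gi/ underlyingly, with post-vocalic devoicing: voiced stops become voiceless after a vowel.
After 'tooth', which ends in a vowel, the suffix surfaces as [-ki], giving [fixɛvoki].

[fixɛvoki]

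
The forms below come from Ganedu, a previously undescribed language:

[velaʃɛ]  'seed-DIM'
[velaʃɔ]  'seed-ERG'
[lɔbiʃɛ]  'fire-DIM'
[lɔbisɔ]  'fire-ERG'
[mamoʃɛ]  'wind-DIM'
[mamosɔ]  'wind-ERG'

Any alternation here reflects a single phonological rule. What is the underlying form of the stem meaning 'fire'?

'fire' shows [ʃ] ~ [s] at the end of the stem ([lɔbiʃɛ] vs [lɔbisɔ]).
Compare 'seed', with invariant [ʃ] in [velaʃɛ] and [velaʃɔ]: an analysis with underlying /ʃ/ and a rule producing [s] before the ERG suffix would wrongly predict alternation here too.
Therefore /s/ is basic and [ʃ] is derived by palatalization before a front vowel (/s/ becomes palato-alveolar [ʃ] before a front vowel).

/lɔbis/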